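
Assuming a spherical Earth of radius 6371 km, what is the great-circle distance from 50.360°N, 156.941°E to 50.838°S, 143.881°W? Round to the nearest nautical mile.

Δλ = -143.881 − 156.941 = -300.822°; wrapped into (−180°, 180°]: 59.178°.
Δφ = -50.838 − 50.360 = -101.198°.
a = sin²(Δφ/2) + cos φ₁ · cos φ₂ · sin²(Δλ/2) = 0.695328.
c = 2·atan2(√a, √(1−a)) = 1.97214 rad → d = 6371·c ≈ 12564.51 km ≈ 6784.29 nmi.

6784 nmi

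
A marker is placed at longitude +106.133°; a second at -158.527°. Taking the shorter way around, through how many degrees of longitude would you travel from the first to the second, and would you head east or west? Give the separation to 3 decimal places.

95.340° east

Raw difference: -158.527 − 106.133 = -264.66°.
Normalise into (−180°, 180°]: -264.66° + 360° = 95.34°.
Positive ⇒ the second point lies to the east; separation 95.340°.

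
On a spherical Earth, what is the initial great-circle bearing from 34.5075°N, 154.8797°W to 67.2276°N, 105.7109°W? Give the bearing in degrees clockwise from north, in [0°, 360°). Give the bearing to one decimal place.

25.4°

Δλ = -105.7109 − -154.8797 = 49.1688°.
θ = atan2( sin Δλ · cos φ₂ , cos φ₁ · sin φ₂ − sin φ₁ · cos φ₂ · cos Δλ )
  = atan2(0.29287, 0.61644) = 25.412° → normalised to [0°, 360°): 25.412°.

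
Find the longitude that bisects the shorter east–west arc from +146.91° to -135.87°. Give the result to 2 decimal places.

Signed shortest Δλ from +146.91° to -135.87° is +77.22°.
Midpoint longitude = +146.91° + (+77.22°)/2 = +146.91° + 38.61° = +185.52°.
Normalise into (−180°, 180°]: -174.48°.
(The naïve average (+146.91 + -135.87)/2 = 5.52° is on the wrong side of the globe.)

-174.48°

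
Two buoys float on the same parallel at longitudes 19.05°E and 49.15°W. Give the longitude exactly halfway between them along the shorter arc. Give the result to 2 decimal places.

15.05°W

Signed shortest Δλ from +19.05° to -49.15° is -68.20°.
Midpoint longitude = +19.05° + (-68.20°)/2 = +19.05° − 34.10° = -15.05°.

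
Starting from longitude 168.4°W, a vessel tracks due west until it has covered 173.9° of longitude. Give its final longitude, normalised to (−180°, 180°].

Start at -168.4°; shift −173.9° → -342.3°.
-342.3° lies outside (−180°, 180°]; add 360° → +17.7°.

17.7°E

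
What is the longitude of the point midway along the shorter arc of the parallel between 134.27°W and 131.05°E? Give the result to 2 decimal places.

178.39°E

Signed shortest Δλ from -134.27° to +131.05° is -94.68°.
Midpoint longitude = -134.27° + (-94.68°)/2 = -134.27° − 47.34° = -181.61°.
Normalise into (−180°, 180°]: +178.39°.
(The naïve average (-134.27 + +131.05)/2 = -1.61° is on the wrong side of the globe.)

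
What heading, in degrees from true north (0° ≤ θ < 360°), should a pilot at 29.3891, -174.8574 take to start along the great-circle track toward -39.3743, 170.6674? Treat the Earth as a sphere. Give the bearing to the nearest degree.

192°

Δλ = 170.6674 − -174.8574 = 345.5248°; wrapped into (−180°, 180°]: -14.4752°.
θ = atan2( sin Δλ · cos φ₂ , cos φ₁ · sin φ₂ − sin φ₁ · cos φ₂ · cos Δλ )
  = atan2(-0.19322, -0.92005) = -168.139° → normalised to [0°, 360°): 191.861°.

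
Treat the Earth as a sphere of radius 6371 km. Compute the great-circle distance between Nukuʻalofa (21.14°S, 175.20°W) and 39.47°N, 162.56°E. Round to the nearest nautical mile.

Δλ = 162.56 − -175.20 = 337.76°; wrapped into (−180°, 180°]: -22.24°.
Δφ = 39.47 − -21.14 = 60.61°.
a = sin²(Δφ/2) + cos φ₁ · cos φ₂ · sin²(Δλ/2) = 0.281406.
c = 2·atan2(√a, √(1−a)) = 1.11833 rad → d = 6371·c ≈ 7124.86 km ≈ 3847.12 nmi.

3847 nmi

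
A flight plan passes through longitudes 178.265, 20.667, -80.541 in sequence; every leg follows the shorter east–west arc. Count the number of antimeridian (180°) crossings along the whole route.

Leg 1: +178.265° → +20.667°, shortest Δλ = -157.598° (west) — does not cross 180°.
Leg 2: +20.667° → -80.541°, shortest Δλ = -101.208° (west) — does not cross 180°.
Total crossings: 0.

0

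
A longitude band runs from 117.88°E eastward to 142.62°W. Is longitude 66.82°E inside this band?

No

Band width going east from +117.88° to -142.62°: ((-142.62 − 117.88) mod 360) = 99.50°.
Offset of +66.82° east of the west edge: ((66.82 − 117.88) mod 360) = 308.94°.
308.94° > 99.50° ⇒ outside.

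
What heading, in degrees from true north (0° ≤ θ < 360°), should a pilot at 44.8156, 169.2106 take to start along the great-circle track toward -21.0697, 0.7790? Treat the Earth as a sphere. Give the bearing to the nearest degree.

334°

Δλ = 0.7790 − 169.2106 = -168.4316°.
θ = atan2( sin Δλ · cos φ₂ , cos φ₁ · sin φ₂ − sin φ₁ · cos φ₂ · cos Δλ )
  = atan2(-0.18713, 0.38932) = -25.672° → normalised to [0°, 360°): 334.328°.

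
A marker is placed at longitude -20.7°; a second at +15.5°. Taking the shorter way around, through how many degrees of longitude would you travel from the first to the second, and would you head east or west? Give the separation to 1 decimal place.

36.2° east

Raw difference: 15.5 − -20.7 = 36.2°.
Normalise into (−180°, 180°]: 36.2° stays 36.2°.
Positive ⇒ the second point lies to the east; separation 36.2°.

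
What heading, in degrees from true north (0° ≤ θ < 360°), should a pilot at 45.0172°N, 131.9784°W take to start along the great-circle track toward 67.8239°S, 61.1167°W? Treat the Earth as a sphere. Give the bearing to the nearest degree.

154°

Δλ = -61.1167 − -131.9784 = 70.8617°.
θ = atan2( sin Δλ · cos φ₂ , cos φ₁ · sin φ₂ − sin φ₁ · cos φ₂ · cos Δλ )
  = atan2(0.35659, -0.74213) = 154.336° → normalised to [0°, 360°): 154.336°.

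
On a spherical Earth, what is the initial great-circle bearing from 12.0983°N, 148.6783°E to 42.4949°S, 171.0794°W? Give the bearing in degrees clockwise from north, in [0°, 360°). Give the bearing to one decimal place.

148.5°

Δλ = -171.0794 − 148.6783 = -319.7577°; wrapped into (−180°, 180°]: 40.2423°.
θ = atan2( sin Δλ · cos φ₂ , cos φ₁ · sin φ₂ − sin φ₁ · cos φ₂ · cos Δλ )
  = atan2(0.47634, -0.77848) = 148.538° → normalised to [0°, 360°): 148.538°.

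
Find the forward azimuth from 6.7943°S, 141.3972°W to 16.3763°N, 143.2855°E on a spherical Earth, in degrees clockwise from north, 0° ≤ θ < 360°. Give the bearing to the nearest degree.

Δλ = 143.2855 − -141.3972 = 284.6827°; wrapped into (−180°, 180°]: -75.3173°.
θ = atan2( sin Δλ · cos φ₂ , cos φ₁ · sin φ₂ − sin φ₁ · cos φ₂ · cos Δλ )
  = atan2(-0.92810, 0.30873) = -71.600° → normalised to [0°, 360°): 288.400°.

288°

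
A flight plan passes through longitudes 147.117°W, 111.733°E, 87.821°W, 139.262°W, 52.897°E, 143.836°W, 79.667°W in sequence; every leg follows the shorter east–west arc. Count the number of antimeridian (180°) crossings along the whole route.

Leg 1: -147.117° → +111.733°, shortest Δλ = -101.15° (west) — crosses 180°.
Leg 2: +111.733° → -87.821°, shortest Δλ = 160.446° (east) — crosses 180°.
Leg 3: -87.821° → -139.262°, shortest Δλ = -51.441° (west) — does not cross 180°.
Leg 4: -139.262° → +52.897°, shortest Δλ = -167.841° (west) — crosses 180°.
Leg 5: +52.897° → -143.836°, shortest Δλ = 163.267° (east) — crosses 180°.
Leg 6: -143.836° → -79.667°, shortest Δλ = 64.169° (east) — does not cross 180°.
Total crossings: 4.

4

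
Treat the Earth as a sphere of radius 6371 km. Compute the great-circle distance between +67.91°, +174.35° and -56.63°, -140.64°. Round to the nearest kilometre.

Δλ = -140.64 − 174.35 = -314.99°; wrapped into (−180°, 180°]: 45.01°.
Δφ = -56.63 − 67.91 = -124.54°.
a = sin²(Δφ/2) + cos φ₁ · cos φ₂ · sin²(Δλ/2) = 0.813796.
c = 2·atan2(√a, √(1−a)) = 2.24925 rad → d = 6371·c ≈ 14329.99 km.

14330 km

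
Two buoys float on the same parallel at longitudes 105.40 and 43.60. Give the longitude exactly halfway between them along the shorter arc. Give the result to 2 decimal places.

Signed shortest Δλ from +105.40° to +43.60° is -61.80°.
Midpoint longitude = +105.40° + (-61.80°)/2 = +105.40° − 30.90° = +74.50°.

+74.50°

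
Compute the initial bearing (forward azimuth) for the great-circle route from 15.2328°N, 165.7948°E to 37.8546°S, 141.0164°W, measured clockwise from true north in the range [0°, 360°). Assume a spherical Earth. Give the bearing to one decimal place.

Δλ = -141.0164 − 165.7948 = -306.8112°; wrapped into (−180°, 180°]: 53.1888°.
θ = atan2( sin Δλ · cos φ₂ , cos φ₁ · sin φ₂ − sin φ₁ · cos φ₂ · cos Δλ )
  = atan2(0.63214, -0.71640) = 138.575° → normalised to [0°, 360°): 138.575°.

138.6°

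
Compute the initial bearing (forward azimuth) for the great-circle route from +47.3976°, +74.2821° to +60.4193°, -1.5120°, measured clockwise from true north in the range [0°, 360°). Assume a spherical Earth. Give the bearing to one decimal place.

316.2°

Δλ = -1.5120 − 74.2821 = -75.7941°.
θ = atan2( sin Δλ · cos φ₂ , cos φ₁ · sin φ₂ − sin φ₁ · cos φ₂ · cos Δλ )
  = atan2(-0.47855, 0.49951) = -43.773° → normalised to [0°, 360°): 316.227°.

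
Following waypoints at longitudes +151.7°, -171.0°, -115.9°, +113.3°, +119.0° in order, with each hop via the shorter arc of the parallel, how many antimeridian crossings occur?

2

Leg 1: +151.7° → -171.0°, shortest Δλ = 37.3° (east) — crosses 180°.
Leg 2: -171.0° → -115.9°, shortest Δλ = 55.1° (east) — does not cross 180°.
Leg 3: -115.9° → +113.3°, shortest Δλ = -130.8° (west) — crosses 180°.
Leg 4: +113.3° → +119.0°, shortest Δλ = 5.7° (east) — does not cross 180°.
Total crossings: 2.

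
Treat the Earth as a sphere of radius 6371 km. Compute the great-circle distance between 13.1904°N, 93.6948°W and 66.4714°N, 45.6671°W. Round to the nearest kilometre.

Δλ = -45.6671 − -93.6948 = 48.0277°.
Δφ = 66.4714 − 13.1904 = 53.2810°.
a = sin²(Δφ/2) + cos φ₁ · cos φ₂ · sin²(Δλ/2) = 0.265425.
c = 2·atan2(√a, √(1−a)) = 1.08247 rad → d = 6371·c ≈ 6896.40 km.

6896 km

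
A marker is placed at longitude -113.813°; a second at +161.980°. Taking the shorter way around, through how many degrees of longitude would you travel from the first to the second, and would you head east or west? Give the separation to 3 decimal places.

84.207° west

Raw difference: 161.980 − -113.813 = 275.793°.
Normalise into (−180°, 180°]: 275.793° − 360° = -84.207°.
Negative ⇒ the second point lies to the west; separation 84.207°.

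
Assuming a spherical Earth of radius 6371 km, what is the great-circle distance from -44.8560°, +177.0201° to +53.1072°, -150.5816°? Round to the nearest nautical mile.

Δλ = -150.5816 − 177.0201 = -327.6017°; wrapped into (−180°, 180°]: 32.3983°.
Δφ = 53.1072 − -44.8560 = 97.9632°.
a = sin²(Δφ/2) + cos φ₁ · cos φ₂ · sin²(Δλ/2) = 0.602389.
c = 2·atan2(√a, √(1−a)) = 1.77703 rad → d = 6371·c ≈ 11321.47 km ≈ 6113.11 nmi.

6113 nmi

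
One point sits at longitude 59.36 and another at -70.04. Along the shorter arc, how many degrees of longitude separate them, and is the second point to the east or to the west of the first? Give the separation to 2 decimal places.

Raw difference: -70.04 − 59.36 = -129.4°.
Normalise into (−180°, 180°]: -129.4° stays -129.4°.
Negative ⇒ the second point lies to the west; separation 129.40°.

129.40° west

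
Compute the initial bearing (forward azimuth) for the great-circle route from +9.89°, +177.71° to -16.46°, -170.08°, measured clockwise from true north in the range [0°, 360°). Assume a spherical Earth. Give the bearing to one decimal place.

155.3°

Δλ = -170.08 − 177.71 = -347.79°; wrapped into (−180°, 180°]: 12.21°.
θ = atan2( sin Δλ · cos φ₂ , cos φ₁ · sin φ₂ − sin φ₁ · cos φ₂ · cos Δλ )
  = atan2(0.20283, -0.44013) = 155.258° → normalised to [0°, 360°): 155.258°.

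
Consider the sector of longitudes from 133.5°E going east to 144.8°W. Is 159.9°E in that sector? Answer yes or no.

Yes

Band width going east from +133.5° to -144.8°: ((-144.8 − 133.5) mod 360) = 81.7°.
Offset of +159.9° east of the west edge: ((159.9 − 133.5) mod 360) = 26.4°.
26.4° ≤ 81.7° ⇒ inside.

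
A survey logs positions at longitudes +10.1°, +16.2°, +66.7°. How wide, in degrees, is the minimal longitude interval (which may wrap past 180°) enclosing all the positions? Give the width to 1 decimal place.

56.6°

Sort the longitudes: +10.1°, +16.2°, +66.7°.
Eastward gaps between consecutive values (wrapping around): 6.1°, 50.5°, 303.4°.
Largest gap = 303.4° ⇒ minimal covering band is its complement: 360° − 303.4° = 56.6°.
Band runs from +10.1° eastward to +66.7°.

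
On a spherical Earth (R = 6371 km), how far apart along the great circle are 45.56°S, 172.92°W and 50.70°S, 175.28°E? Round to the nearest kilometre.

1044 km

Δλ = 175.28 − -172.92 = 348.20°; wrapped into (−180°, 180°]: -11.80°.
Δφ = -50.70 − -45.56 = -5.14°.
a = sin²(Δφ/2) + cos φ₁ · cos φ₂ · sin²(Δλ/2) = 0.006696.
c = 2·atan2(√a, √(1−a)) = 0.16385 rad → d = 6371·c ≈ 1043.87 km.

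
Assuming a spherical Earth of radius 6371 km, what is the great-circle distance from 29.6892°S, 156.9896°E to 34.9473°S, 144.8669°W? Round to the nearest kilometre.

5419 km

Δλ = -144.8669 − 156.9896 = -301.8565°; wrapped into (−180°, 180°]: 58.1435°.
Δφ = -34.9473 − -29.6892 = -5.2581°.
a = sin²(Δφ/2) + cos φ₁ · cos φ₂ · sin²(Δλ/2) = 0.170227.
c = 2·atan2(√a, √(1−a)) = 0.85058 rad → d = 6371·c ≈ 5419.06 km.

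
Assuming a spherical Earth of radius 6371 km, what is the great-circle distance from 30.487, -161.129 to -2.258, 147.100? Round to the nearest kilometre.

6577 km

Δλ = 147.100 − -161.129 = 308.229°; wrapped into (−180°, 180°]: -51.771°.
Δφ = -2.258 − 30.487 = -32.745°.
a = sin²(Δφ/2) + cos φ₁ · cos φ₂ · sin²(Δλ/2) = 0.243575.
c = 2·atan2(√a, √(1−a)) = 1.03230 rad → d = 6371·c ≈ 6576.75 km.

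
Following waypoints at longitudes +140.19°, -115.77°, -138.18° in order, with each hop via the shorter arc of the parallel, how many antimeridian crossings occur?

Leg 1: +140.19° → -115.77°, shortest Δλ = 104.04° (east) — crosses 180°.
Leg 2: -115.77° → -138.18°, shortest Δλ = -22.41° (west) — does not cross 180°.
Total crossings: 1.

1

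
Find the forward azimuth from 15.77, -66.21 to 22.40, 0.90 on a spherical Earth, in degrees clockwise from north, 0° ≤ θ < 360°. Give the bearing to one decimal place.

Δλ = 0.90 − -66.21 = 67.11°.
θ = atan2( sin Δλ · cos φ₂ , cos φ₁ · sin φ₂ − sin φ₁ · cos φ₂ · cos Δλ )
  = atan2(0.85174, 0.26899) = 72.473° → normalised to [0°, 360°): 72.473°.

72.5°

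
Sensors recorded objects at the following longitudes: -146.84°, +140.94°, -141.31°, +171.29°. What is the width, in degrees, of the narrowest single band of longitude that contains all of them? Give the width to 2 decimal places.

77.75°

Sort the longitudes: -146.84°, -141.31°, +140.94°, +171.29°.
Eastward gaps between consecutive values (wrapping around): 5.53°, 282.25°, 30.35°, 41.87°.
Largest gap = 282.25° ⇒ minimal covering band is its complement: 360° − 282.25° = 77.75°.
Band runs from +140.94° eastward to -141.31°, crossing the antimeridian.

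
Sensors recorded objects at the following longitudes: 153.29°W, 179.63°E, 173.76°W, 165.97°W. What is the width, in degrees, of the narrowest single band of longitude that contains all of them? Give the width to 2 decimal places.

Sort the longitudes: -173.76°, -165.97°, -153.29°, +179.63°.
Eastward gaps between consecutive values (wrapping around): 7.79°, 12.68°, 332.92°, 6.61°.
Largest gap = 332.92° ⇒ minimal covering band is its complement: 360° − 332.92° = 27.08°.
Band runs from +179.63° eastward to -153.29°, crossing the antimeridian.

27.08°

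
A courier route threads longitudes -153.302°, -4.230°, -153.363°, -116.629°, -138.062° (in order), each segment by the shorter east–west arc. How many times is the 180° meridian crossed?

Leg 1: -153.302° → -4.230°, shortest Δλ = 149.072° (east) — does not cross 180°.
Leg 2: -4.230° → -153.363°, shortest Δλ = -149.133° (west) — does not cross 180°.
Leg 3: -153.363° → -116.629°, shortest Δλ = 36.734° (east) — does not cross 180°.
Leg 4: -116.629° → -138.062°, shortest Δλ = -21.433° (west) — does not cross 180°.
Total crossings: 0.

0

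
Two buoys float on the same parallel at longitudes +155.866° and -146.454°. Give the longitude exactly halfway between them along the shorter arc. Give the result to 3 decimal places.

-175.294°

Signed shortest Δλ from +155.866° to -146.454° is +57.680°.
Midpoint longitude = +155.866° + (+57.680°)/2 = +155.866° + 28.840° = +184.706°.
Normalise into (−180°, 180°]: -175.294°.
(The naïve average (+155.866 + -146.454)/2 = 4.706° is on the wrong side of the globe.)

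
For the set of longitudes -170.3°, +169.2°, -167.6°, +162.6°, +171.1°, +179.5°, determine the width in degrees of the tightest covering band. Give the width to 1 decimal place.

Sort the longitudes: -170.3°, -167.6°, +162.6°, +169.2°, +171.1°, +179.5°.
Eastward gaps between consecutive values (wrapping around): 2.7°, 330.2°, 6.6°, 1.9°, 8.4°, 10.2°.
Largest gap = 330.2° ⇒ minimal covering band is its complement: 360° − 330.2° = 29.8°.
Band runs from +162.6° eastward to -167.6°, crossing the antimeridian.

29.8°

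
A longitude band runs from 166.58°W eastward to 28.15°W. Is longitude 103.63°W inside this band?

Band width going east from -166.58° to -28.15°: ((-28.15 − -166.58) mod 360) = 138.43°.
Offset of -103.63° east of the west edge: ((-103.63 − -166.58) mod 360) = 62.95°.
62.95° ≤ 138.43° ⇒ inside.

Yes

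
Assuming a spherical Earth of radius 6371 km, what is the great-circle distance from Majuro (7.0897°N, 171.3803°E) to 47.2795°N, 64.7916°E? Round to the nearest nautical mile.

5754 nmi

Δλ = 64.7916 − 171.3803 = -106.5887°.
Δφ = 47.2795 − 7.0897 = 40.1898°.
a = sin²(Δφ/2) + cos φ₁ · cos φ₂ · sin²(Δλ/2) = 0.550766.
c = 2·atan2(√a, √(1−a)) = 1.67250 rad → d = 6371·c ≈ 10655.53 km ≈ 5753.52 nmi.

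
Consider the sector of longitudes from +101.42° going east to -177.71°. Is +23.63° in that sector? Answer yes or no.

No

Band width going east from +101.42° to -177.71°: ((-177.71 − 101.42) mod 360) = 80.87°.
Offset of +23.63° east of the west edge: ((23.63 − 101.42) mod 360) = 282.21°.
282.21° > 80.87° ⇒ outside.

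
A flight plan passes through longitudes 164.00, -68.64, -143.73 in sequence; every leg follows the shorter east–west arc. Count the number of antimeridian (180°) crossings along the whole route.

Leg 1: +164.00° → -68.64°, shortest Δλ = 127.36° (east) — crosses 180°.
Leg 2: -68.64° → -143.73°, shortest Δλ = -75.09° (west) — does not cross 180°.
Total crossings: 1.

1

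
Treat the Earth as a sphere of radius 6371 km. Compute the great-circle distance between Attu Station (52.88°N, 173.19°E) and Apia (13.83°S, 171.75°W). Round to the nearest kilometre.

Δλ = -171.75 − 173.19 = -344.94°; wrapped into (−180°, 180°]: 15.06°.
Δφ = -13.83 − 52.88 = -66.71°.
a = sin²(Δφ/2) + cos φ₁ · cos φ₂ · sin²(Δλ/2) = 0.312371.
c = 2·atan2(√a, √(1−a)) = 1.18612 rad → d = 6371·c ≈ 7556.77 km.

7557 km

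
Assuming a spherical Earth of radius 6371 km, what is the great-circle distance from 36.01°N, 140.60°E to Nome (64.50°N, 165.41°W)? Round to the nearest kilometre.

Δλ = -165.41 − 140.60 = -306.01°; wrapped into (−180°, 180°]: 53.99°.
Δφ = 64.50 − 36.01 = 28.49°.
a = sin²(Δφ/2) + cos φ₁ · cos φ₂ · sin²(Δλ/2) = 0.132301.
c = 2·atan2(√a, √(1−a)) = 0.74454 rad → d = 6371·c ≈ 4743.49 km.

4743 km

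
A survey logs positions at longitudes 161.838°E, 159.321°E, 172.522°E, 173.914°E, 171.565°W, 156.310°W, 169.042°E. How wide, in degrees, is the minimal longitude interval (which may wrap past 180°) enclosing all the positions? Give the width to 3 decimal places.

44.369°

Sort the longitudes: -171.565°, -156.310°, +159.321°, +161.838°, +169.042°, +172.522°, +173.914°.
Eastward gaps between consecutive values (wrapping around): 15.255°, 315.631°, 2.517°, 7.204°, 3.480°, 1.392°, 14.521°.
Largest gap = 315.631° ⇒ minimal covering band is its complement: 360° − 315.631° = 44.369°.
Band runs from +159.321° eastward to -156.310°, crossing the antimeridian.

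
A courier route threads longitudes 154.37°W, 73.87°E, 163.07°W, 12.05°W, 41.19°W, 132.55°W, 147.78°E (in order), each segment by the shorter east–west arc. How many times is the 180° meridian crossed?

Leg 1: -154.37° → +73.87°, shortest Δλ = -131.76° (west) — crosses 180°.
Leg 2: +73.87° → -163.07°, shortest Δλ = 123.06° (east) — crosses 180°.
Leg 3: -163.07° → -12.05°, shortest Δλ = 151.02° (east) — does not cross 180°.
Leg 4: -12.05° → -41.19°, shortest Δλ = -29.14° (west) — does not cross 180°.
Leg 5: -41.19° → -132.55°, shortest Δλ = -91.36° (west) — does not cross 180°.
Leg 6: -132.55° → +147.78°, shortest Δλ = -79.67° (west) — crosses 180°.
Total crossings: 3.

3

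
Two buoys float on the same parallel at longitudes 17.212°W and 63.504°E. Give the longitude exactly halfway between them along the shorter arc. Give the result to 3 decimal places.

Signed shortest Δλ from -17.212° to +63.504° is +80.716°.
Midpoint longitude = -17.212° + (+80.716°)/2 = -17.212° + 40.358° = +23.146°.

23.146°E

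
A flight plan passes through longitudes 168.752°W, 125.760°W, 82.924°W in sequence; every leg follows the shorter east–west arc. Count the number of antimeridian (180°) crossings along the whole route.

0

Leg 1: -168.752° → -125.760°, shortest Δλ = 42.992° (east) — does not cross 180°.
Leg 2: -125.760° → -82.924°, shortest Δλ = 42.836° (east) — does not cross 180°.
Total crossings: 0.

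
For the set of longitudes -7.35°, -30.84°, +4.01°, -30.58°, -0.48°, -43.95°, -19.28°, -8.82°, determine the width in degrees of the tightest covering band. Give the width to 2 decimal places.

Sort the longitudes: -43.95°, -30.84°, -30.58°, -19.28°, -8.82°, -7.35°, -0.48°, +4.01°.
Eastward gaps between consecutive values (wrapping around): 13.11°, 0.26°, 11.30°, 10.46°, 1.47°, 6.87°, 4.49°, 312.04°.
Largest gap = 312.04° ⇒ minimal covering band is its complement: 360° − 312.04° = 47.96°.
Band runs from -43.95° eastward to +4.01°.

47.96°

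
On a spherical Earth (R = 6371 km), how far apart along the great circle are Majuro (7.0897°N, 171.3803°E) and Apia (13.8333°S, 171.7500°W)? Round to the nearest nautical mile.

1609 nmi

Δλ = -171.7500 − 171.3803 = -343.1303°; wrapped into (−180°, 180°]: 16.8697°.
Δφ = -13.8333 − 7.0897 = -20.9230°.
a = sin²(Δφ/2) + cos φ₁ · cos φ₂ · sin²(Δλ/2) = 0.053702.
c = 2·atan2(√a, √(1−a)) = 0.46773 rad → d = 6371·c ≈ 2979.88 km ≈ 1609.01 nmi.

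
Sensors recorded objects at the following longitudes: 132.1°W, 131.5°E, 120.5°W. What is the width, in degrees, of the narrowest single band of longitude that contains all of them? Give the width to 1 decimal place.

108.0°

Sort the longitudes: -132.1°, -120.5°, +131.5°.
Eastward gaps between consecutive values (wrapping around): 11.6°, 252.0°, 96.4°.
Largest gap = 252.0° ⇒ minimal covering band is its complement: 360° − 252.0° = 108.0°.
Band runs from +131.5° eastward to -120.5°, crossing the antimeridian.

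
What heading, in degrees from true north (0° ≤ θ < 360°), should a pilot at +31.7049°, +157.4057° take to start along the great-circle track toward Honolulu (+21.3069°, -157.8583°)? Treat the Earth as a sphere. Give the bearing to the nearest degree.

93°

Δλ = -157.8583 − 157.4057 = -315.2640°; wrapped into (−180°, 180°]: 44.7360°.
θ = atan2( sin Δλ · cos φ₂ , cos φ₁ · sin φ₂ − sin φ₁ · cos φ₂ · cos Δλ )
  = atan2(0.65573, -0.03867) = 93.375° → normalised to [0°, 360°): 93.375°.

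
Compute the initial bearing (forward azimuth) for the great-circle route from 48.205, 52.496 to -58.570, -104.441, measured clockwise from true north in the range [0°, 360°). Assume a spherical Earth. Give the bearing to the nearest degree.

Δλ = -104.441 − 52.496 = -156.937°.
θ = atan2( sin Δλ · cos φ₂ , cos φ₁ · sin φ₂ − sin φ₁ · cos φ₂ · cos Δλ )
  = atan2(-0.20428, -0.21099) = -135.926° → normalised to [0°, 360°): 224.074°.

224°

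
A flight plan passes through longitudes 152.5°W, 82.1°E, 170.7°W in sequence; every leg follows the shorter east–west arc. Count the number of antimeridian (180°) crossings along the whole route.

Leg 1: -152.5° → +82.1°, shortest Δλ = -125.4° (west) — crosses 180°.
Leg 2: +82.1° → -170.7°, shortest Δλ = 107.2° (east) — crosses 180°.
Total crossings: 2.

2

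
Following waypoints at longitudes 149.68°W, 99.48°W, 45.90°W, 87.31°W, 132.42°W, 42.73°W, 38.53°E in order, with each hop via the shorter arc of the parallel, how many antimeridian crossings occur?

0

Leg 1: -149.68° → -99.48°, shortest Δλ = 50.2° (east) — does not cross 180°.
Leg 2: -99.48° → -45.90°, shortest Δλ = 53.58° (east) — does not cross 180°.
Leg 3: -45.90° → -87.31°, shortest Δλ = -41.41° (west) — does not cross 180°.
Leg 4: -87.31° → -132.42°, shortest Δλ = -45.11° (west) — does not cross 180°.
Leg 5: -132.42° → -42.73°, shortest Δλ = 89.69° (east) — does not cross 180°.
Leg 6: -42.73° → +38.53°, shortest Δλ = 81.26° (east) — does not cross 180°.
Total crossings: 0.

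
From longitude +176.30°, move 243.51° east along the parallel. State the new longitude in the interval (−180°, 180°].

Start at +176.30°; shift +243.51° → +419.81°.
+419.81° lies outside (−180°, 180°]; subtract 360° → +59.81°.

+59.81°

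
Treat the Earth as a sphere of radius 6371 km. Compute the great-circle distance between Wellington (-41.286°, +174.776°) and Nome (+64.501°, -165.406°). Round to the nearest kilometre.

11890 km

Δλ = -165.406 − 174.776 = -340.182°; wrapped into (−180°, 180°]: 19.818°.
Δφ = 64.501 − -41.286 = 105.787°.
a = sin²(Δφ/2) + cos φ₁ · cos φ₂ · sin²(Δλ/2) = 0.645610.
c = 2·atan2(√a, √(1−a)) = 1.86630 rad → d = 6371·c ≈ 11890.19 km.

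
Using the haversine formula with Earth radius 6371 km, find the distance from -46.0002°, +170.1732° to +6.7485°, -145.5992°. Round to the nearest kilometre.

7318 km

Δλ = -145.5992 − 170.1732 = -315.7724°; wrapped into (−180°, 180°]: 44.2276°.
Δφ = 6.7485 − -46.0002 = 52.7487°.
a = sin²(Δφ/2) + cos φ₁ · cos φ₂ · sin²(Δλ/2) = 0.295103.
c = 2·atan2(√a, √(1−a)) = 1.14857 rad → d = 6371·c ≈ 7317.53 km.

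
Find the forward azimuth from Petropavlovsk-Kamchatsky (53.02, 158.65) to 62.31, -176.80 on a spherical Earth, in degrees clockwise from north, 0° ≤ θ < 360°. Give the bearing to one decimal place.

Δλ = -176.80 − 158.65 = -335.45°; wrapped into (−180°, 180°]: 24.55°.
θ = atan2( sin Δλ · cos φ₂ , cos φ₁ · sin φ₂ − sin φ₁ · cos φ₂ · cos Δλ )
  = atan2(0.19307, 0.19499) = 44.717° → normalised to [0°, 360°): 44.717°.

44.7°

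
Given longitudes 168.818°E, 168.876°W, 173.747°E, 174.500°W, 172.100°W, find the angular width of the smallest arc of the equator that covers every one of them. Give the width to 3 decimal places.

Sort the longitudes: -174.500°, -172.100°, -168.876°, +168.818°, +173.747°.
Eastward gaps between consecutive values (wrapping around): 2.400°, 3.224°, 337.694°, 4.929°, 11.753°.
Largest gap = 337.694° ⇒ minimal covering band is its complement: 360° − 337.694° = 22.306°.
Band runs from +168.818° eastward to -168.876°, crossing the antimeridian.

22.306°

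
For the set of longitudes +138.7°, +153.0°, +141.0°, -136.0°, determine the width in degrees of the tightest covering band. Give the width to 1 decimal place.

Sort the longitudes: -136.0°, +138.7°, +141.0°, +153.0°.
Eastward gaps between consecutive values (wrapping around): 274.7°, 2.3°, 12.0°, 71.0°.
Largest gap = 274.7° ⇒ minimal covering band is its complement: 360° − 274.7° = 85.3°.
Band runs from +138.7° eastward to -136.0°, crossing the antimeridian.

85.3°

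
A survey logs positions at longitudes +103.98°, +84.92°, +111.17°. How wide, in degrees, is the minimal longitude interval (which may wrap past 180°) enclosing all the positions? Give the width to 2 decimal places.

26.25°

Sort the longitudes: +84.92°, +103.98°, +111.17°.
Eastward gaps between consecutive values (wrapping around): 19.06°, 7.19°, 333.75°.
Largest gap = 333.75° ⇒ minimal covering band is its complement: 360° − 333.75° = 26.25°.
Band runs from +84.92° eastward to +111.17°.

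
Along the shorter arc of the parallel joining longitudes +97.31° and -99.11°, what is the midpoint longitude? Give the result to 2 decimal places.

Signed shortest Δλ from +97.31° to -99.11° is +163.58°.
Midpoint longitude = +97.31° + (+163.58°)/2 = +97.31° + 81.79° = +179.10°.
(The naïve average (+97.31 + -99.11)/2 = -0.9° is on the wrong side of the globe.)

+179.10°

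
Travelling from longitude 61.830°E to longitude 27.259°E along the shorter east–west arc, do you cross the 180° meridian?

Signed shortest Δλ = ((27.259 − 61.830 + 180) mod 360) − 180 = -34.571°.
Going west by 34.571° from +61.830° reaches +27.259° without touching 180°.

No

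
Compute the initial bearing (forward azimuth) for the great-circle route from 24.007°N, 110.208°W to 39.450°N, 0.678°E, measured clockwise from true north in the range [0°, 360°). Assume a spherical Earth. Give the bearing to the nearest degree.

Δλ = 0.678 − -110.208 = 110.886°.
θ = atan2( sin Δλ · cos φ₂ , cos φ₁ · sin φ₂ − sin φ₁ · cos φ₂ · cos Δλ )
  = atan2(0.72144, 0.69244) = 46.175° → normalised to [0°, 360°): 46.175°.

46°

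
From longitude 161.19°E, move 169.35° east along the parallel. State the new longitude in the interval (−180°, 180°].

Start at +161.19°; shift +169.35° → +330.54°.
+330.54° lies outside (−180°, 180°]; subtract 360° → -29.46°.

29.46°W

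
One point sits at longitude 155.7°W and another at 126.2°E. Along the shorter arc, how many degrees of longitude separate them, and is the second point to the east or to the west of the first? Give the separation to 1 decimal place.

78.1° west

Raw difference: 126.2 − -155.7 = 281.9°.
Normalise into (−180°, 180°]: 281.9° − 360° = -78.1°.
Negative ⇒ the second point lies to the west; separation 78.1°.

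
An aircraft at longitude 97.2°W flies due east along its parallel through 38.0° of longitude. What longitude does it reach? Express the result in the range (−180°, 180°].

59.2°W

Start at -97.2°; shift +38.0° → -59.2°.
-59.2° already lies in (−180°, 180°].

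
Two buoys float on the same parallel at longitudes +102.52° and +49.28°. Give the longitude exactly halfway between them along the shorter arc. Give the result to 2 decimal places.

+75.90°

Signed shortest Δλ from +102.52° to +49.28° is -53.24°.
Midpoint longitude = +102.52° + (-53.24°)/2 = +102.52° − 26.62° = +75.90°.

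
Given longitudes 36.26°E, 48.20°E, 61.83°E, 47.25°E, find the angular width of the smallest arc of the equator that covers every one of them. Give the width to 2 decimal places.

25.57°

Sort the longitudes: +36.26°, +47.25°, +48.20°, +61.83°.
Eastward gaps between consecutive values (wrapping around): 10.99°, 0.95°, 13.63°, 334.43°.
Largest gap = 334.43° ⇒ minimal covering band is its complement: 360° − 334.43° = 25.57°.
Band runs from +36.26° eastward to +61.83°.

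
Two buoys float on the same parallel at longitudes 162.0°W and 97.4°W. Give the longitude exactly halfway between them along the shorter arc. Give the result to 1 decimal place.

129.7°W

Signed shortest Δλ from -162.0° to -97.4° is +64.6°.
Midpoint longitude = -162.0° + (+64.6°)/2 = -162.0° + 32.3° = -129.7°.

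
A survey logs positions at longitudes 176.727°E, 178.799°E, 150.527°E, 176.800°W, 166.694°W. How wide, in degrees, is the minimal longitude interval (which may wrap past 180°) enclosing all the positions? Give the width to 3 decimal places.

Sort the longitudes: -176.800°, -166.694°, +150.527°, +176.727°, +178.799°.
Eastward gaps between consecutive values (wrapping around): 10.106°, 317.221°, 26.200°, 2.072°, 4.401°.
Largest gap = 317.221° ⇒ minimal covering band is its complement: 360° − 317.221° = 42.779°.
Band runs from +150.527° eastward to -166.694°, crossing the antimeridian.

42.779°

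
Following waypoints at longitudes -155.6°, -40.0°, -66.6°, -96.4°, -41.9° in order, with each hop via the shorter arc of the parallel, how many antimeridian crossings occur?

0

Leg 1: -155.6° → -40.0°, shortest Δλ = 115.6° (east) — does not cross 180°.
Leg 2: -40.0° → -66.6°, shortest Δλ = -26.6° (west) — does not cross 180°.
Leg 3: -66.6° → -96.4°, shortest Δλ = -29.8° (west) — does not cross 180°.
Leg 4: -96.4° → -41.9°, shortest Δλ = 54.5° (east) — does not cross 180°.
Total crossings: 0.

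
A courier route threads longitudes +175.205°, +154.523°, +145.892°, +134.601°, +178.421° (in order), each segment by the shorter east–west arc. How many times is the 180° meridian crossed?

0

Leg 1: +175.205° → +154.523°, shortest Δλ = -20.682° (west) — does not cross 180°.
Leg 2: +154.523° → +145.892°, shortest Δλ = -8.631° (west) — does not cross 180°.
Leg 3: +145.892° → +134.601°, shortest Δλ = -11.291° (west) — does not cross 180°.
Leg 4: +134.601° → +178.421°, shortest Δλ = 43.82° (east) — does not cross 180°.
Total crossings: 0.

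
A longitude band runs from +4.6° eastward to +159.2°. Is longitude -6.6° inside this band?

No

Band width going east from +4.6° to +159.2°: ((159.2 − 4.6) mod 360) = 154.6°.
Offset of -6.6° east of the west edge: ((-6.6 − 4.6) mod 360) = 348.8°.
348.8° > 154.6° ⇒ outside.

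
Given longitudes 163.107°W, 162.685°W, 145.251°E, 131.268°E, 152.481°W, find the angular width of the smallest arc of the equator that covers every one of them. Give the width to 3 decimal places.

76.251°

Sort the longitudes: -163.107°, -162.685°, -152.481°, +131.268°, +145.251°.
Eastward gaps between consecutive values (wrapping around): 0.422°, 10.204°, 283.749°, 13.983°, 51.642°.
Largest gap = 283.749° ⇒ minimal covering band is its complement: 360° − 283.749° = 76.251°.
Band runs from +131.268° eastward to -152.481°, crossing the antimeridian.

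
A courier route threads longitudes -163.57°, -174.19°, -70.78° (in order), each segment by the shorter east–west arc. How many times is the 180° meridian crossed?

0

Leg 1: -163.57° → -174.19°, shortest Δλ = -10.62° (west) — does not cross 180°.
Leg 2: -174.19° → -70.78°, shortest Δλ = 103.41° (east) — does not cross 180°.
Total crossings: 0.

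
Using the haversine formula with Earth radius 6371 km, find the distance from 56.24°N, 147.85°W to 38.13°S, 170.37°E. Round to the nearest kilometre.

Δλ = 170.37 − -147.85 = 318.22°; wrapped into (−180°, 180°]: -41.78°.
Δφ = -38.13 − 56.24 = -94.37°.
a = sin²(Δφ/2) + cos φ₁ · cos φ₂ · sin²(Δλ/2) = 0.593678.
c = 2·atan2(√a, √(1−a)) = 1.75927 rad → d = 6371·c ≈ 11208.28 km.

11208 km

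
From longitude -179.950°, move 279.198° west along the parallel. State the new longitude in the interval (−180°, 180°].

Start at -179.950°; shift −279.198° → -459.148°.
-459.148° lies outside (−180°, 180°]; add 360° → -99.148°.

-99.148°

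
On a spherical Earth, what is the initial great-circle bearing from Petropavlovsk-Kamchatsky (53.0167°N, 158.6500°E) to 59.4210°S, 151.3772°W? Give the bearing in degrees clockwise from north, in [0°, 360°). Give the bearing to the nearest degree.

Δλ = -151.3772 − 158.6500 = -310.0272°; wrapped into (−180°, 180°]: 49.9728°.
θ = atan2( sin Δλ · cos φ₂ , cos φ₁ · sin φ₂ − sin φ₁ · cos φ₂ · cos Δλ )
  = atan2(0.38955, -0.77928) = 153.440° → normalised to [0°, 360°): 153.440°.

153°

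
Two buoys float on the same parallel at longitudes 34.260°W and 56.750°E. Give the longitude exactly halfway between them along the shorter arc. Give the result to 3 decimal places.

11.245°E

Signed shortest Δλ from -34.260° to +56.750° is +91.010°.
Midpoint longitude = -34.260° + (+91.010°)/2 = -34.260° + 45.505° = +11.245°.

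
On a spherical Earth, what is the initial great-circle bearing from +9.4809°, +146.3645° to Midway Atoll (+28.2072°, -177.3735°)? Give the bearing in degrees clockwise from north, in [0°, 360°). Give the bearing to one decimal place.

Δλ = -177.3735 − 146.3645 = -323.7380°; wrapped into (−180°, 180°]: 36.2620°.
θ = atan2( sin Δλ · cos φ₂ , cos φ₁ · sin φ₂ − sin φ₁ · cos φ₂ · cos Δλ )
  = atan2(0.52124, 0.34916) = 56.183° → normalised to [0°, 360°): 56.183°.

56.2°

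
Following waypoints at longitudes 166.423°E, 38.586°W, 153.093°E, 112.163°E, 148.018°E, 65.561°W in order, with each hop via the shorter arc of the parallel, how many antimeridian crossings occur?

Leg 1: +166.423° → -38.586°, shortest Δλ = 154.991° (east) — crosses 180°.
Leg 2: -38.586° → +153.093°, shortest Δλ = -168.321° (west) — crosses 180°.
Leg 3: +153.093° → +112.163°, shortest Δλ = -40.93° (west) — does not cross 180°.
Leg 4: +112.163° → +148.018°, shortest Δλ = 35.855° (east) — does not cross 180°.
Leg 5: +148.018° → -65.561°, shortest Δλ = 146.421° (east) — crosses 180°.
Total crossings: 3.

3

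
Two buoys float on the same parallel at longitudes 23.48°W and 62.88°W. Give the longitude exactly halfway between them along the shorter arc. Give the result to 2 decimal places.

43.18°W

Signed shortest Δλ from -23.48° to -62.88° is -39.40°.
Midpoint longitude = -23.48° + (-39.40°)/2 = -23.48° − 19.70° = -43.18°.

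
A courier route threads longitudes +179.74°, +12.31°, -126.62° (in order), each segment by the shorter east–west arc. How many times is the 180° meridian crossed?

Leg 1: +179.74° → +12.31°, shortest Δλ = -167.43° (west) — does not cross 180°.
Leg 2: +12.31° → -126.62°, shortest Δλ = -138.93° (west) — does not cross 180°.
Total crossings: 0.

0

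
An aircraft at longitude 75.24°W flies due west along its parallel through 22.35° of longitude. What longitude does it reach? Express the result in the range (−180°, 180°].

Start at -75.24°; shift −22.35° → -97.59°.
-97.59° already lies in (−180°, 180°].

97.59°W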